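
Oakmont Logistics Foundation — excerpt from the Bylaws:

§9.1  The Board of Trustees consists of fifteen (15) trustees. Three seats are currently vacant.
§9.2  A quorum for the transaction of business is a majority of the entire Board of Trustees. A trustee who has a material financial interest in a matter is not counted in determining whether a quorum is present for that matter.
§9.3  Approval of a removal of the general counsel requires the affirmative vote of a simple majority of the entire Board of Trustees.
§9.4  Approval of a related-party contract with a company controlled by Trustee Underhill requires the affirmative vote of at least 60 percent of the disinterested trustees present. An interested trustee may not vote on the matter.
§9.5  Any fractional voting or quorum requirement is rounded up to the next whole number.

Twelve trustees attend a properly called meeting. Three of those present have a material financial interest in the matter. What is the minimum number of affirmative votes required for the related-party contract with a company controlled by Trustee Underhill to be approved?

The related-party contract with a company controlled by Trustee Underhill requires three-fifths of the disinterested trustees present (12 − 3 = 9).
3/5 of 9 = 5.40, rounded up to 6.

6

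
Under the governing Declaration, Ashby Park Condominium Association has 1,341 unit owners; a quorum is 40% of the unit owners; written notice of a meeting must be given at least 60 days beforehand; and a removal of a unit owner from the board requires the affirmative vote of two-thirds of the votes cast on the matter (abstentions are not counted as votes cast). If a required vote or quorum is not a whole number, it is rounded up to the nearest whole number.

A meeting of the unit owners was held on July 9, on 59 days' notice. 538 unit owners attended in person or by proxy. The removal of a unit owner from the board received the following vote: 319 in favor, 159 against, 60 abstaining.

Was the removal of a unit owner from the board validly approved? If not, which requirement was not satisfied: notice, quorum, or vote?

Invalid — notice requirement not satisfied.

Notice: 59 days given; 60 required. Not satisfied.
Quorum: 40% of 1,341 = 536.40, rounded up to 537; 538 present. Satisfied.
Vote: requires two-thirds of the votes cast (538 − 60 abstaining = 478); 2/3 of 478 = 318.67, rounded up to 319, so 319 needed; 319 in favor. Satisfied.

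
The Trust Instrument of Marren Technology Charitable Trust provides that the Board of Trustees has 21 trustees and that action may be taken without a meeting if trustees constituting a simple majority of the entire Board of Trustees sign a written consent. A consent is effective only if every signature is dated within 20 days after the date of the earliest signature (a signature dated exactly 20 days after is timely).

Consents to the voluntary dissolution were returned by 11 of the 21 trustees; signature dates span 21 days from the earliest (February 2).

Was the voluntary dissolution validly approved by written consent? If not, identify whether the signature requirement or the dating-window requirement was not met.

Signatures required: a simple majority of 21 — a majority of 21 is 11, so 11 needed; 11 signed. Sufficient.
Dating window: the latest signature is 21 days after the earliest; the limit is 20 days. Outside the window.

Not effective — dating-window requirement not satisfied.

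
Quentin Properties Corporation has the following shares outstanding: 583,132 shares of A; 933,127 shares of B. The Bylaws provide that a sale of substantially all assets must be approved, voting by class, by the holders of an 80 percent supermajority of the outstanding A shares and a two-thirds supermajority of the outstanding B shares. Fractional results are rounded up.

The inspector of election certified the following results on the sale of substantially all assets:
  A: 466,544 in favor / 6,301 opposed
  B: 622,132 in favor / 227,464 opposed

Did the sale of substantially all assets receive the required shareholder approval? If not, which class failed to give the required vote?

Approved — every class gave the required vote.

A: 4/5 of 583132 = 466505.60, rounded up to 466506; 466,506 required, 466,544 in favor — approved.
B: 2/3 of 933127 = 622084.67, rounded up to 622085; 622,085 required, 622,132 in favor — approved.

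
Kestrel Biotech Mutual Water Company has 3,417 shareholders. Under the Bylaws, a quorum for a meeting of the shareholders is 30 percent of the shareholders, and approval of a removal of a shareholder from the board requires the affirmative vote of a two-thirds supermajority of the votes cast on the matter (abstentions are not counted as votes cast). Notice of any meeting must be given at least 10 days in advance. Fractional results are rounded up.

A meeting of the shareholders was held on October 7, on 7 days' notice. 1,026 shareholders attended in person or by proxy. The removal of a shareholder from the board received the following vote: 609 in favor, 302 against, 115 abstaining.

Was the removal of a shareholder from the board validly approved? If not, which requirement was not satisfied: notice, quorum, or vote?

Notice: 7 days given; 10 required. Not satisfied.
Quorum: 30% of 3,417 = 1,025.10, rounded up to 1,026; 1,026 present. Satisfied.
Vote: requires two-thirds of the votes cast (1,026 − 115 abstaining = 911); 2/3 of 911 = 607.33, rounded up to 608, so 608 needed; 609 in favor. Satisfied.

Invalid — notice requirement not satisfied.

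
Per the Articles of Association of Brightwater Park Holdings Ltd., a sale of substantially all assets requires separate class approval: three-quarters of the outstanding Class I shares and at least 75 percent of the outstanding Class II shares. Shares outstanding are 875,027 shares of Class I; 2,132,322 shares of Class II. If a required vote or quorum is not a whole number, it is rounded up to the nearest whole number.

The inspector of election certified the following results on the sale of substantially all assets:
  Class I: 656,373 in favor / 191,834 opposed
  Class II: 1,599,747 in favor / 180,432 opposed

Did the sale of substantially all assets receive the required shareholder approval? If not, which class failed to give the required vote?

Approved — every class gave the required vote.

Class I: 3/4 of 875027 = 656270.25, rounded up to 656271; 656,271 required, 656,373 in favor — approved.
Class II: 3/4 of 2132322 = 1599241.50, rounded up to 1599242; 1,599,242 required, 1,599,747 in favor — approved.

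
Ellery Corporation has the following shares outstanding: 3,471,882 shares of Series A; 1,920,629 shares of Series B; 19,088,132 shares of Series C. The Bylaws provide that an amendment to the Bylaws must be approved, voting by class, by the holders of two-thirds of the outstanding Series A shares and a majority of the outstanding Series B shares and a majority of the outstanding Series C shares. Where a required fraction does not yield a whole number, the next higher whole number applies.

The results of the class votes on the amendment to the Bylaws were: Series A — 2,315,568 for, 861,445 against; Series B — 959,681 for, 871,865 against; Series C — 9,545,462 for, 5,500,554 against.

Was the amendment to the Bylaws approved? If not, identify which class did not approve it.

Series A: 2/3 of 3471882 = 2314588; 2,314,588 required, 2,315,568 in favor — approved.
Series B: a majority of 1920629 is 960315; 960,315 required, 959,681 in favor — not approved.
Series C: a majority of 19088132 is 9544067; 9,544,067 required, 9,545,462 in favor — approved.

Not approved — the Series B shares did not give the required vote.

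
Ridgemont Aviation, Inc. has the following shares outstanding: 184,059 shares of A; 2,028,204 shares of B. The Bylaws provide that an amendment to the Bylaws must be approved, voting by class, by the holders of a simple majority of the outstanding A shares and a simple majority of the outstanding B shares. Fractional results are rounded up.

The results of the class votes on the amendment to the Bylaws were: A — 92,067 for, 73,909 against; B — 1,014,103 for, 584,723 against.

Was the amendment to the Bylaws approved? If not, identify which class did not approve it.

Approved — every class gave the required vote.

A: a majority of 184059 is 92030; 92,030 required, 92,067 in favor — approved.
B: a majority of 2028204 is 1014103; 1,014,103 required, 1,014,103 in favor — approved.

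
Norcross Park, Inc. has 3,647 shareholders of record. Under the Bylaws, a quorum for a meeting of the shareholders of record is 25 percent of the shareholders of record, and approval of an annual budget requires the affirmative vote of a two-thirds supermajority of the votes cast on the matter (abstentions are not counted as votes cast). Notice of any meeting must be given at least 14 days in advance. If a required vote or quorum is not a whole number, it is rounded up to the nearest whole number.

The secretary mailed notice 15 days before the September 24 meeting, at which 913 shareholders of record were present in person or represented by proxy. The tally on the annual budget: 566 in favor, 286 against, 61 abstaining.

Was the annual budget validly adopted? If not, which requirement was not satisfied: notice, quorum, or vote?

Notice: 15 days given; 14 required. Satisfied.
Quorum: 25% of 3,647 = 911.75, rounded up to 912; 913 present. Satisfied.
Vote: requires two-thirds of the votes cast (913 − 61 abstaining = 852); 2/3 of 852 = 568, so 568 needed; 566 in favor. Not satisfied.

Invalid — vote requirement not satisfied.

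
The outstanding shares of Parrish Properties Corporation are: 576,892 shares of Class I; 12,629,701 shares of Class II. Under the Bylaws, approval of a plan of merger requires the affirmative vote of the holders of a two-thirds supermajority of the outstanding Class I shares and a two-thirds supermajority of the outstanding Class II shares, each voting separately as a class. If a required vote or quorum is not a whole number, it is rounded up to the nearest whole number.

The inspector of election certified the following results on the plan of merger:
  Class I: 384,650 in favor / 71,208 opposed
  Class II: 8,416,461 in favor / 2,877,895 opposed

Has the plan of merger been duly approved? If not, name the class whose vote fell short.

Class I: 2/3 of 576892 = 384594.67, rounded up to 384595; 384,595 required, 384,650 in favor — approved.
Class II: 2/3 of 12629701 = 8419800.67, rounded up to 8419801; 8,419,801 required, 8,416,461 in favor — not approved.

Not approved — the Class II shares did not give the required vote.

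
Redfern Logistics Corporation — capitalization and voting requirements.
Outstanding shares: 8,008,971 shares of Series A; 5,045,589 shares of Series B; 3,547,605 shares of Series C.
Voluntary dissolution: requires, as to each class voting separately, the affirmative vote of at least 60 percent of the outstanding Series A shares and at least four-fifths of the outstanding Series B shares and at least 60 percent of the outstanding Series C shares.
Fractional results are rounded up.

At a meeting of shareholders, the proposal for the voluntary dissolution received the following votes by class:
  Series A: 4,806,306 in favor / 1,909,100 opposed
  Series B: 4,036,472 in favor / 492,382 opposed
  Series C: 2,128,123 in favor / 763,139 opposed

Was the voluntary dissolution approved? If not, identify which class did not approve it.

Not approved — the Series C shares did not give the required vote.

Series A: 3/5 of 8008971 = 4805382.60, rounded up to 4805383; 4,805,383 required, 4,806,306 in favor — approved.
Series B: 4/5 of 5045589 = 4036471.20, rounded up to 4036472; 4,036,472 required, 4,036,472 in favor — approved.
Series C: 3/5 of 3547605 = 2128563; 2,128,563 required, 2,128,123 in favor — not approved.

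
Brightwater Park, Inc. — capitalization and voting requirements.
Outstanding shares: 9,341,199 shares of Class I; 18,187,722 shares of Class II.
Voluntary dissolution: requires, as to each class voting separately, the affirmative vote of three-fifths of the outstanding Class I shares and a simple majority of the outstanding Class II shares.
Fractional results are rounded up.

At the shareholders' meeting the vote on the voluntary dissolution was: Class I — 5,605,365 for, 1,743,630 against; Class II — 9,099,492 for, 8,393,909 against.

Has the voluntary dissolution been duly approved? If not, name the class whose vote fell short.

Class I: 3/5 of 9341199 = 5604719.40, rounded up to 5604720; 5,604,720 required, 5,605,365 in favor — approved.
Class II: a majority of 18187722 is 9093862; 9,093,862 required, 9,099,492 in favor — approved.

Approved — every class gave the required vote.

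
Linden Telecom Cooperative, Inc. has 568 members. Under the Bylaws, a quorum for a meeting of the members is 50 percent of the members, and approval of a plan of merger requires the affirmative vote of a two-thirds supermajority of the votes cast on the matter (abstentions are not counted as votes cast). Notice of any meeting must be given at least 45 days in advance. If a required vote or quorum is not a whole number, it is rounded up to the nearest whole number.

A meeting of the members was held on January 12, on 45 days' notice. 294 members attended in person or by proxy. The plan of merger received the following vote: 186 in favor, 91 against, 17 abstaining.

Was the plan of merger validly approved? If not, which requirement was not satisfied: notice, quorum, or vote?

Valid — all requirements satisfied.

Notice: 45 days given; 45 required. Satisfied.
Quorum: 50% of 568 = 284; 294 present. Satisfied.
Vote: requires two-thirds of the votes cast (294 − 17 abstaining = 277); 2/3 of 277 = 184.67, rounded up to 185, so 185 needed; 186 in favor. Satisfied.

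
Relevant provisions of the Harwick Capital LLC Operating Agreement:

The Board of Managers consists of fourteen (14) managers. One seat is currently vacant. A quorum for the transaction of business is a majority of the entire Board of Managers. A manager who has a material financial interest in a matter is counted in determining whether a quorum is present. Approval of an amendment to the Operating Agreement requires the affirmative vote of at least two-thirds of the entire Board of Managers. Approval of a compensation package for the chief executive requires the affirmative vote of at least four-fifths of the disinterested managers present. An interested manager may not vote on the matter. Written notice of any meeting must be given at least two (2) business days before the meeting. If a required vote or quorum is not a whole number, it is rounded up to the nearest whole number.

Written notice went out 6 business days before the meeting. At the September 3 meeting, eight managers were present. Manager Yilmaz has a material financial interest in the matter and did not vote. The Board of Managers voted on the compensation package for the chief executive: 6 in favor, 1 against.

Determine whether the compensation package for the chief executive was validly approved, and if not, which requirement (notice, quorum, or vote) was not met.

Notice: 6 business days given; 2 required (6 ≥ 2). Satisfied.
Quorum: 8 present (interested managers count toward quorum); quorum is 8. Satisfied.
Vote: the compensation package for the chief executive requires four-fifths of the disinterested managers present (8 − 1 = 7). 4/5 of 7 = 5.60, rounded up to 6, so 6 affirmative votes are needed; 6 voted in favor. Satisfied.

Valid — all requirements satisfied.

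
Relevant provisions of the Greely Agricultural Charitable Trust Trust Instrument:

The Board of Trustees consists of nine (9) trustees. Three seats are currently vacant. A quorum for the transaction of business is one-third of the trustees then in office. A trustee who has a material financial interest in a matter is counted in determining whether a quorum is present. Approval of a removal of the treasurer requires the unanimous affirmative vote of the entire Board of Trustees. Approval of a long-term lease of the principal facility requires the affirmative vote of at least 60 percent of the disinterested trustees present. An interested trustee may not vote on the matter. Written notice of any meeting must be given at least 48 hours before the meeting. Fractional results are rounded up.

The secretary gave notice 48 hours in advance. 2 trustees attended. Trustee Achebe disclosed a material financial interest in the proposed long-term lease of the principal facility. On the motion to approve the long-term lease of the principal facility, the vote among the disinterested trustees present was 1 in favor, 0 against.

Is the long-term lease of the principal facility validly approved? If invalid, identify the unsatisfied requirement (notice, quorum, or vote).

Notice: 48 hours given; 48 required (48 ≥ 48). Satisfied.
Quorum: 2 present (interested trustees count toward quorum); quorum is 2. Satisfied.
Vote: the long-term lease of the principal facility requires three-fifths of the disinterested trustees present (2 − 1 = 1). 3/5 of 1 = 0.60, rounded up to 1, so 1 affirmative vote is needed; 1 voted in favor. Satisfied.

Valid — all requirements satisfied.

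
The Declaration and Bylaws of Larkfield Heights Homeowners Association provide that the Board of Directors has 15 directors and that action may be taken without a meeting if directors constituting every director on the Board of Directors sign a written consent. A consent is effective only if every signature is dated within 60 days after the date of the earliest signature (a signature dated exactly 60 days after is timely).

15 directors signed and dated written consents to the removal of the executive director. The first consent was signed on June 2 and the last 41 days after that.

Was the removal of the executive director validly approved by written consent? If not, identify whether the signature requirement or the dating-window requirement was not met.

Effective — both the signature and dating-window requirements are satisfied.

Signatures required: every one of 15 — unanimous means all 15, so 15 needed; 15 signed. Sufficient.
Dating window: the latest signature is 41 days after the earliest; the limit is 60 days. Within the window.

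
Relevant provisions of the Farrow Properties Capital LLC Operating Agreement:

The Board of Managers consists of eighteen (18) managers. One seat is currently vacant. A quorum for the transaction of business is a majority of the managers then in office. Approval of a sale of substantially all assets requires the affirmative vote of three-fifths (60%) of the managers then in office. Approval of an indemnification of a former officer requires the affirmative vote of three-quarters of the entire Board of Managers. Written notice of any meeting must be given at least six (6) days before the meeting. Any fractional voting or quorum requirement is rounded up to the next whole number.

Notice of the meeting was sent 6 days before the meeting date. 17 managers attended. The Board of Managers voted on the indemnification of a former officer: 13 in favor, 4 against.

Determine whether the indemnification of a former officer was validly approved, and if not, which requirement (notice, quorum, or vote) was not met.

Invalid — vote requirement not satisfied.

Notice: 6 days given; 6 required (6 ≥ 6). Satisfied.
Quorum: 17 present; quorum is 9. Satisfied.
Vote: the indemnification of a former officer requires three-fourths of the entire Board of Managers (18). 3/4 of 18 = 13.50, rounded up to 14, so 14 affirmative votes are needed; 13 voted in favor. Not satisfied.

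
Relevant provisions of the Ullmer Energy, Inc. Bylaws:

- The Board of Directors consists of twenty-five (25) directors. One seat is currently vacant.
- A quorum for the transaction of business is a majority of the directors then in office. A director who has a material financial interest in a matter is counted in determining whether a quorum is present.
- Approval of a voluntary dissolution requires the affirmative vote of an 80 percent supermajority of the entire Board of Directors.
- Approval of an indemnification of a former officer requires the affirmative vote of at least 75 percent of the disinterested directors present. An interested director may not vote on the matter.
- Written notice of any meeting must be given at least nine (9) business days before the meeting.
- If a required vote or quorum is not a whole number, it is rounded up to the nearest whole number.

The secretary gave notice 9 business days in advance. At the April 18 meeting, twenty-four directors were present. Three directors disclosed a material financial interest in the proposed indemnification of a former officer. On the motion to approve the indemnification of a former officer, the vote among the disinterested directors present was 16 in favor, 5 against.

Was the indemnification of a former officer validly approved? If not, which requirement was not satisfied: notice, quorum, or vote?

Notice: 9 business days given; 9 required (9 ≥ 9). Satisfied.
Quorum: 24 present (interested directors count toward quorum); quorum is 13. Satisfied.
Vote: the indemnification of a former officer requires three-fourths of the disinterested directors present (24 − 3 = 21). 3/4 of 21 = 15.75, rounded up to 16, so 16 affirmative votes are needed; 16 voted in favor. Satisfied.

Valid — all requirements satisfied.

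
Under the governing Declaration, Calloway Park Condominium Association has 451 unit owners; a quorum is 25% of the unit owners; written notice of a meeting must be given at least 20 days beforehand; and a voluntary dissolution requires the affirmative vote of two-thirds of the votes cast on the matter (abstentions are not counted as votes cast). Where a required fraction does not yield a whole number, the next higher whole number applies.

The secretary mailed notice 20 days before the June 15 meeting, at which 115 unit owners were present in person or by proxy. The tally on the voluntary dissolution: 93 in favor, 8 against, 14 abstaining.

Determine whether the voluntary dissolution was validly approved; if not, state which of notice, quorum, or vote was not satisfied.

Valid — all requirements satisfied.

Notice: 20 days given; 20 required. Satisfied.
Quorum: 25% of 451 = 112.75, rounded up to 113; 115 present. Satisfied.
Vote: requires two-thirds of the votes cast (115 − 14 abstaining = 101); 2/3 of 101 = 67.33, rounded up to 68, so 68 needed; 93 in favor. Satisfied.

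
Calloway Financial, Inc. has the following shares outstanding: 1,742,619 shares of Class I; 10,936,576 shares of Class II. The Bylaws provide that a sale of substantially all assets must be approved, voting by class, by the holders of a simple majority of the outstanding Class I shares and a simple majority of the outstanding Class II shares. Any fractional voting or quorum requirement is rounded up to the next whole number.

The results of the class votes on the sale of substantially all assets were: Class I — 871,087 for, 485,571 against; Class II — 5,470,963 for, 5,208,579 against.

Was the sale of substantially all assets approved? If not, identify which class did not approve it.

Not approved — the Class I shares did not give the required vote.

Class I: a majority of 1742619 is 871310; 871,310 required, 871,087 in favor — not approved.
Class II: a majority of 10936576 is 5468289; 5,468,289 required, 5,470,963 in favor — approved.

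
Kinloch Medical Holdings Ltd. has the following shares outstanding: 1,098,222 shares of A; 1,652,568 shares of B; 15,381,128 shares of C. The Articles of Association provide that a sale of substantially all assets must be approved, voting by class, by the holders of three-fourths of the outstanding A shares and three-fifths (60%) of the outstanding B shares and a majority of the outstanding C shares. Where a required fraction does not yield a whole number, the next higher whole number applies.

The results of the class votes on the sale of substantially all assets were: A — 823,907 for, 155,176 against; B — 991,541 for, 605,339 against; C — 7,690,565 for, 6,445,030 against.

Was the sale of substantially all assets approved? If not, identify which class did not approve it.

A: 3/4 of 1098222 = 823666.50, rounded up to 823667; 823,667 required, 823,907 in favor — approved.
B: 3/5 of 1652568 = 991540.80, rounded up to 991541; 991,541 required, 991,541 in favor — approved.
C: a majority of 15381128 is 7690565; 7,690,565 required, 7,690,565 in favor — approved.

Approved — every class gave the required vote.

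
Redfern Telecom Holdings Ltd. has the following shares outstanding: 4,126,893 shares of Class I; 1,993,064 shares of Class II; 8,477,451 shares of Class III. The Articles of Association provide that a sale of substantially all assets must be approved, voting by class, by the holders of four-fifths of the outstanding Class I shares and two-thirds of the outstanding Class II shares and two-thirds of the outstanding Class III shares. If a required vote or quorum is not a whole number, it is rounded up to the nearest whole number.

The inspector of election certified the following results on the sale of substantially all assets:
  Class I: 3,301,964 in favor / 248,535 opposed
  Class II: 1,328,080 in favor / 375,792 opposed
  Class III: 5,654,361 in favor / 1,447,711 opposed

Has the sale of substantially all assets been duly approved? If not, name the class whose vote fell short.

Not approved — the Class II shares did not give the required vote.

Class I: 4/5 of 4126893 = 3301514.40, rounded up to 3301515; 3,301,515 required, 3,301,964 in favor — approved.
Class II: 2/3 of 1993064 = 1328709.33, rounded up to 1328710; 1,328,710 required, 1,328,080 in favor — not approved.
Class III: 2/3 of 8477451 = 5651634; 5,651,634 required, 5,654,361 in favor — approved.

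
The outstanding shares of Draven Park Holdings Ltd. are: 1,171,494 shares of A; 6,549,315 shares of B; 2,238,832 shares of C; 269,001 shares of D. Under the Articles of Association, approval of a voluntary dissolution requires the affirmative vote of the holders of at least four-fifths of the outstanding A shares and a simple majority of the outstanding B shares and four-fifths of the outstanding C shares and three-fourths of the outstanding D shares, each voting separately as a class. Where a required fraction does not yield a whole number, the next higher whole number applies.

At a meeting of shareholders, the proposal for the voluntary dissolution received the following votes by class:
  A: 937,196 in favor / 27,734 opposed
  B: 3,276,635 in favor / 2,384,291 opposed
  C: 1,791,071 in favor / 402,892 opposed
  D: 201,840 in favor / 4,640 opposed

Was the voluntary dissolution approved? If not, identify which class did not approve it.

Approved — every class gave the required vote.

A: 4/5 of 1171494 = 937195.20, rounded up to 937196; 937,196 required, 937,196 in favor — approved.
B: a majority of 6549315 is 3274658; 3,274,658 required, 3,276,635 in favor — approved.
C: 4/5 of 2238832 = 1791065.60, rounded up to 1791066; 1,791,066 required, 1,791,071 in favor — approved.
D: 3/4 of 269001 = 201750.75, rounded up to 201751; 201,751 required, 201,840 in favor — approved.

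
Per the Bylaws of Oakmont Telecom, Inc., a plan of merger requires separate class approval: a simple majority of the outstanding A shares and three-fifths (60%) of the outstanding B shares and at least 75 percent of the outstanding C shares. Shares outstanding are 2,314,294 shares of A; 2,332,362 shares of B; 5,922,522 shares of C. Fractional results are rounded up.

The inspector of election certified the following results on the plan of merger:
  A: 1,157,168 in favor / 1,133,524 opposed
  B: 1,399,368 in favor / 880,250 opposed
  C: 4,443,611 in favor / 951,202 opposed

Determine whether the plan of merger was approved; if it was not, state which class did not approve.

Not approved — the B shares did not give the required vote.

A: a majority of 2314294 is 1157148; 1,157,148 required, 1,157,168 in favor — approved.
B: 3/5 of 2332362 = 1399417.20, rounded up to 1399418; 1,399,418 required, 1,399,368 in favor — not approved.
C: 3/4 of 5922522 = 4441891.50, rounded up to 4441892; 4,441,892 required, 4,443,611 in favor — approved.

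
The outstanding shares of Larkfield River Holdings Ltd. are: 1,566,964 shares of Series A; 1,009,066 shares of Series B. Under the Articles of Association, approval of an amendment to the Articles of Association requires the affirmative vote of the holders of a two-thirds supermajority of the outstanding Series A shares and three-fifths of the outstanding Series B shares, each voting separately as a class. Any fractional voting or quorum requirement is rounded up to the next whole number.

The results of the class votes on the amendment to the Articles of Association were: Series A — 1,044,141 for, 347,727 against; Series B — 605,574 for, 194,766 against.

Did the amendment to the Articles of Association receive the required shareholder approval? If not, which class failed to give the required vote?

Series A: 2/3 of 1566964 = 1044642.67, rounded up to 1044643; 1,044,643 required, 1,044,141 in favor — not approved.
Series B: 3/5 of 1009066 = 605439.60, rounded up to 605440; 605,440 required, 605,574 in favor — approved.

Not approved — the Series A shares did not give the required vote.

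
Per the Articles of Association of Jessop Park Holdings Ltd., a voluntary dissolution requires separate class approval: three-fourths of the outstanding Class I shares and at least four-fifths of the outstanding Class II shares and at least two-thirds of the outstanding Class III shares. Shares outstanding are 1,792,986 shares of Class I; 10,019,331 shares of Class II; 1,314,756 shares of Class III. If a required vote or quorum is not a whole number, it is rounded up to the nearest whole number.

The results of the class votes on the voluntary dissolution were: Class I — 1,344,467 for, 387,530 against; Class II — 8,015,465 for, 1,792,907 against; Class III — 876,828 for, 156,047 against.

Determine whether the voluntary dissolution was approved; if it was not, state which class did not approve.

Class I: 3/4 of 1792986 = 1344739.50, rounded up to 1344740; 1,344,740 required, 1,344,467 in favor — not approved.
Class II: 4/5 of 10019331 = 8015464.80, rounded up to 8015465; 8,015,465 required, 8,015,465 in favor — approved.
Class III: 2/3 of 1314756 = 876504; 876,504 required, 876,828 in favor — approved.

Not approved — the Class I shares did not give the required vote.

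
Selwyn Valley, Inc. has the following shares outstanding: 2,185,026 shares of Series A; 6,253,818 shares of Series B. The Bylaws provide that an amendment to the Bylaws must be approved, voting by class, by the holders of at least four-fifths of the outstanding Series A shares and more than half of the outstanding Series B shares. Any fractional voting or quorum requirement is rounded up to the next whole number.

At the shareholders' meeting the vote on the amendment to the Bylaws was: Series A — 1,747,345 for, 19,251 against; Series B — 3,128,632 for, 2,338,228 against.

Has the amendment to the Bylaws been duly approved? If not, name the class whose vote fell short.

Series A: 4/5 of 2185026 = 1748020.80, rounded up to 1748021; 1,748,021 required, 1,747,345 in favor — not approved.
Series B: a majority of 6253818 is 3126910; 3,126,910 required, 3,128,632 in favor — approved.

Not approved — the Series A shares did not give the required vote.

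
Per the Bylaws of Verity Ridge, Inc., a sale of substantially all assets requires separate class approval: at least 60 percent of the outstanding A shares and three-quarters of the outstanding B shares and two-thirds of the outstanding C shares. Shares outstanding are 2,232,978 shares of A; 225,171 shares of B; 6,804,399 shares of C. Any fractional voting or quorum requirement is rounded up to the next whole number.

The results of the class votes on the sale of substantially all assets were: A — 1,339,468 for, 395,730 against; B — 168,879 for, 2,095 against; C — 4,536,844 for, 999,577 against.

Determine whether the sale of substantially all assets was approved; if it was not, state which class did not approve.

Not approved — the A shares did not give the required vote.

A: 3/5 of 2232978 = 1339786.80, rounded up to 1339787; 1,339,787 required, 1,339,468 in favor — not approved.
B: 3/4 of 225171 = 168878.25, rounded up to 168879; 168,879 required, 168,879 in favor — approved.
C: 2/3 of 6804399 = 4536266; 4,536,266 required, 4,536,844 in favor — approved.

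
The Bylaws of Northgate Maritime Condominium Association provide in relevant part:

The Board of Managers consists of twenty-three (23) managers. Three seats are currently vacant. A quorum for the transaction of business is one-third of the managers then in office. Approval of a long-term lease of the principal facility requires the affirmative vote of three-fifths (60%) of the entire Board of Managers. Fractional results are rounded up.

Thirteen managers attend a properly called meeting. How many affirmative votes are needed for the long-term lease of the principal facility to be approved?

The long-term lease of the principal facility requires three-fifths of the entire Board of Managers (23).
3/5 of 23 = 13.80, rounded up to 14.
(Only 13 can vote, so the long-term lease of the principal facility cannot pass at this meeting, but the required vote is still 14.)

14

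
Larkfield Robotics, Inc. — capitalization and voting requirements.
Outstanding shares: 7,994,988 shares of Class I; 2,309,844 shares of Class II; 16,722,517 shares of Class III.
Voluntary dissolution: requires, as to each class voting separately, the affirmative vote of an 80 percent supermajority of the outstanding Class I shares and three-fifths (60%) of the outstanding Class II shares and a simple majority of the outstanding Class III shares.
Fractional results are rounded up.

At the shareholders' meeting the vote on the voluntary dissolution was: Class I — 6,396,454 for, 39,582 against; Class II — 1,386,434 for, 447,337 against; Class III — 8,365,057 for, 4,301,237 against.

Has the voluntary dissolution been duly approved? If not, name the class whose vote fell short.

Approved — every class gave the required vote.

Class I: 4/5 of 7994988 = 6395990.40, rounded up to 6395991; 6,395,991 required, 6,396,454 in favor — approved.
Class II: 3/5 of 2309844 = 1385906.40, rounded up to 1385907; 1,385,907 required, 1,386,434 in favor — approved.
Class III: a majority of 16722517 is 8361259; 8,361,259 required, 8,365,057 in favor — approved.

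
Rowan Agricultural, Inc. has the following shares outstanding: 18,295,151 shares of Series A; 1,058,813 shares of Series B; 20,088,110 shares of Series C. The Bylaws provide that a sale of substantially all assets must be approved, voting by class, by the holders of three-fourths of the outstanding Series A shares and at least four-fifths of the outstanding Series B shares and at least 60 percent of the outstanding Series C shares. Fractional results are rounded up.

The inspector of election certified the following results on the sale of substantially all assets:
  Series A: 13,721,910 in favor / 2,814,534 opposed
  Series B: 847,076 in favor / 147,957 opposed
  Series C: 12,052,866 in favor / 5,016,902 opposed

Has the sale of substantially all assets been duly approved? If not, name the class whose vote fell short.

Approved — every class gave the required vote.

Series A: 3/4 of 18295151 = 13721363.25, rounded up to 13721364; 13,721,364 required, 13,721,910 in favor — approved.
Series B: 4/5 of 1058813 = 847050.40, rounded up to 847051; 847,051 required, 847,076 in favor — approved.
Series C: 3/5 of 20088110 = 12052866; 12,052,866 required, 12,052,866 in favor — approved.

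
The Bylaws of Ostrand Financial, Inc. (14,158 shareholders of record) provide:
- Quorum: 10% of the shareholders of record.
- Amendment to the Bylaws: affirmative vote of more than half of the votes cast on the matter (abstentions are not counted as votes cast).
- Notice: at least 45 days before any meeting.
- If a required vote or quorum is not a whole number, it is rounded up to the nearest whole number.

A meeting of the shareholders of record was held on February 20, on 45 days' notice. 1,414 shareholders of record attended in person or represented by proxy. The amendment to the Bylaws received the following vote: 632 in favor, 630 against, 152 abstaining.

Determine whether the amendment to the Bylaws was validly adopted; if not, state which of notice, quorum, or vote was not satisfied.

Invalid — quorum requirement not satisfied.

Notice: 45 days given; 45 required. Satisfied.
Quorum: 10% of 14,158 = 1,415.80, rounded up to 1,416; 1,414 present. Not satisfied.
Vote: requires a majority of the votes cast (1,414 − 152 abstaining = 1,262); a majority of 1262 is 632, so 632 needed; 632 in favor. Satisfied.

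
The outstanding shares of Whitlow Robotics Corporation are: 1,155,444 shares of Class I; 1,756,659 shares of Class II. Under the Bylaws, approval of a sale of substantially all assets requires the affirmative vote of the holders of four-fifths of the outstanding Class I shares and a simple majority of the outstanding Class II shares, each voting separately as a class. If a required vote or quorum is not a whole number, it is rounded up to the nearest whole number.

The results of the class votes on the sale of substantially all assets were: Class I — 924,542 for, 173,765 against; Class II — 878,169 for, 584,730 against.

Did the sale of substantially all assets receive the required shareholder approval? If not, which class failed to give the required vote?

Class I: 4/5 of 1155444 = 924355.20, rounded up to 924356; 924,356 required, 924,542 in favor — approved.
Class II: a majority of 1756659 is 878330; 878,330 required, 878,169 in favor — not approved.

Not approved — the Class II shares did not give the required vote.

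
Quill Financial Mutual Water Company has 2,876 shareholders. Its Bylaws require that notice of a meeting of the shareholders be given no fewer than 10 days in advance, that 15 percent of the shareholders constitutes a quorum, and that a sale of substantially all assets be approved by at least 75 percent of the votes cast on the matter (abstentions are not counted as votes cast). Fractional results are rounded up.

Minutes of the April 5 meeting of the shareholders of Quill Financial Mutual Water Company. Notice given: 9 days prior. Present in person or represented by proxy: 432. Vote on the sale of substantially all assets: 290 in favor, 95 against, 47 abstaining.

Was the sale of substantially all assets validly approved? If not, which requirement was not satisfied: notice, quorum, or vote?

Notice: 9 days given; 10 required. Not satisfied.
Quorum: 15% of 2,876 = 431.40, rounded up to 432; 432 present. Satisfied.
Vote: requires three-fourths of the votes cast (432 − 47 abstaining = 385); 3/4 of 385 = 288.75, rounded up to 289, so 289 needed; 290 in favor. Satisfied.

Invalid — notice requirement not satisfied.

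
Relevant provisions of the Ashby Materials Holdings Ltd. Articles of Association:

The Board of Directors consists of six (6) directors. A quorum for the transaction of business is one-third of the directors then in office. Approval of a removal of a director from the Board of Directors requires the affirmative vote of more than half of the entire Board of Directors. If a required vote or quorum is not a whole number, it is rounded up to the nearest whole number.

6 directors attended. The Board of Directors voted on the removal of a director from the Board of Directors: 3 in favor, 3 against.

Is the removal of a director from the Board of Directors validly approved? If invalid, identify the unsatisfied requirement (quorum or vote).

Invalid — vote requirement not satisfied.

Quorum: 6 present; quorum is 2. Satisfied.
Vote: the removal of a director from the Board of Directors requires a majority of the entire Board of Directors (6). A majority of 6 is 4, so 4 affirmative votes are needed; 3 voted in favor. Not satisfied.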